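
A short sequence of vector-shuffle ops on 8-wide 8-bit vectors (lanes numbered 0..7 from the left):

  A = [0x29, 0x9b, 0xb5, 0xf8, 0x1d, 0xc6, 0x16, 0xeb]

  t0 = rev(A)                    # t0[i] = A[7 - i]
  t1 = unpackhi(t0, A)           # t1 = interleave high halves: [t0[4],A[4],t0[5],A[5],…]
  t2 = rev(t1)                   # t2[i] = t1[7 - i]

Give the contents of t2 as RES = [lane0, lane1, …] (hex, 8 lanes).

RES = [0xeb, 0x29, 0x16, 0x9b, 0xc6, 0xb5, 0x1d, 0xf8]

t0 = [0xeb, 0x16, 0xc6, 0x1d, 0xf8, 0xb5, 0x9b, 0x29]
t1 = [0xf8, 0x1d, 0xb5, 0xc6, 0x9b, 0x16, 0x29, 0xeb]
t2 = [0xeb, 0x29, 0x16, 0x9b, 0xc6, 0xb5, 0x1d, 0xf8]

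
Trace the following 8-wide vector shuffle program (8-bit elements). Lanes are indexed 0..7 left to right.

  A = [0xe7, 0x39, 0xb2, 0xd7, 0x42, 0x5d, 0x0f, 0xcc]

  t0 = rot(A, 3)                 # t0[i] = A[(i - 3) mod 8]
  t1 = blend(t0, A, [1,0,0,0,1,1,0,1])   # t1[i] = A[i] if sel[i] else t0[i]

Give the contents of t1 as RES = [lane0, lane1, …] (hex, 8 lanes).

RES = [0xe7, 0x0f, 0xcc, 0xe7, 0x42, 0x5d, 0xd7, 0xcc]

  t0: 5d 0f cc e7 39 b2 d7 42
  t1: e7 0f cc e7 42 5d d7 cc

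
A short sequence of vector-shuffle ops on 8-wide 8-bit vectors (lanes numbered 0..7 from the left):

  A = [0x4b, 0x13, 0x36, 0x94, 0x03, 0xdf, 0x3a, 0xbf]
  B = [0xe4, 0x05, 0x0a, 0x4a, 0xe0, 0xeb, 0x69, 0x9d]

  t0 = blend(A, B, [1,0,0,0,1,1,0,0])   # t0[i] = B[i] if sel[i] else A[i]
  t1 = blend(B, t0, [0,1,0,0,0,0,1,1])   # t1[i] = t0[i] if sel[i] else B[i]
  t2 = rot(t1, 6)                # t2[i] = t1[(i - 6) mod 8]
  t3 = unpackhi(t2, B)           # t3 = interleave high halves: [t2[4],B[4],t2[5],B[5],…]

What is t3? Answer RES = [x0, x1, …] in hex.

t0 = [0xe4, 0x13, 0x36, 0x94, 0xe0, 0xeb, 0x3a, 0xbf]
t1 = [0xe4, 0x13, 0x0a, 0x4a, 0xe0, 0xeb, 0x3a, 0xbf]
t2 = [0x0a, 0x4a, 0xe0, 0xeb, 0x3a, 0xbf, 0xe4, 0x13]
t3 = [0x3a, 0xe0, 0xbf, 0xeb, 0xe4, 0x69, 0x13, 0x9d]

RES = [ 0x3a  0xe0  0xbf  0xeb  0xe4  0x69  0x13  0x9d ]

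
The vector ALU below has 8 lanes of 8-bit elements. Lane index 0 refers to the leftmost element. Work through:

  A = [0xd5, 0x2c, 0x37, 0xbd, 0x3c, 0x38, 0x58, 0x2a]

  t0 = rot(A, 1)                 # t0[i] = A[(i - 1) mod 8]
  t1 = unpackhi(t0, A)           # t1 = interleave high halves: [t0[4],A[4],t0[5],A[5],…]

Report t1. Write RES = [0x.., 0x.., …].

t0 = [0x2a, 0xd5, 0x2c, 0x37, 0xbd, 0x3c, 0x38, 0x58]
t1 = [0xbd, 0x3c, 0x3c, 0x38, 0x38, 0x58, 0x58, 0x2a]

RES = [ 0xbd  0x3c  0x3c  0x38  0x38  0x58  0x58  0x2a ]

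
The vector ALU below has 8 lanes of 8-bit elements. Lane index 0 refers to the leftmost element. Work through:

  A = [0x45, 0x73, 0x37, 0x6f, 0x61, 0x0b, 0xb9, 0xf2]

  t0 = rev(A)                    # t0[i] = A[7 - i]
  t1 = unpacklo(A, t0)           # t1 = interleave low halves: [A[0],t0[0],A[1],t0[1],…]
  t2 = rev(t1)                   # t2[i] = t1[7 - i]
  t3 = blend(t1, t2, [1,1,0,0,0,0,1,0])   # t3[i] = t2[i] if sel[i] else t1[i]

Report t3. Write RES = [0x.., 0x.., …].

  t0: f2 b9 0b 61 6f 37 73 45
  t1: 45 f2 73 b9 37 0b 6f 61
  t2: 61 6f 0b 37 b9 73 f2 45
  t3: 61 6f 73 b9 37 0b f2 61

RES = [0x61, 0x6f, 0x73, 0xb9, 0x37, 0x0b, 0xf2, 0x61]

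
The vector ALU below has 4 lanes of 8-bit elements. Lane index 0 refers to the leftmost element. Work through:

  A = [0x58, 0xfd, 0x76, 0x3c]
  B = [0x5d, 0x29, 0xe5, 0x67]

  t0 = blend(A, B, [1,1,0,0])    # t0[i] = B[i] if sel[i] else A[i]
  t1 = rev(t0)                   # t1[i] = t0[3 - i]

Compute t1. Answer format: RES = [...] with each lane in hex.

  t0: 5d 29 76 3c
  t1: 3c 76 29 5d

RES = [0x3c, 0x76, 0x29, 0x5d]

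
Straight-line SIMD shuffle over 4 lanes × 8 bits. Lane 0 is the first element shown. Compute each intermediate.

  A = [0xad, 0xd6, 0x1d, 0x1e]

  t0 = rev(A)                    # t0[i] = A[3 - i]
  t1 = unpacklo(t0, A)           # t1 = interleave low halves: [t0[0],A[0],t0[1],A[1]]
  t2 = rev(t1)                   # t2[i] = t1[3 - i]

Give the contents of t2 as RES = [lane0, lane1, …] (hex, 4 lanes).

RES = [ 0xd6  0x1d  0xad  0x1e ]

t0 = [0x1e, 0x1d, 0xd6, 0xad]
t1 = [0x1e, 0xad, 0x1d, 0xd6]
t2 = [0xd6, 0x1d, 0xad, 0x1e]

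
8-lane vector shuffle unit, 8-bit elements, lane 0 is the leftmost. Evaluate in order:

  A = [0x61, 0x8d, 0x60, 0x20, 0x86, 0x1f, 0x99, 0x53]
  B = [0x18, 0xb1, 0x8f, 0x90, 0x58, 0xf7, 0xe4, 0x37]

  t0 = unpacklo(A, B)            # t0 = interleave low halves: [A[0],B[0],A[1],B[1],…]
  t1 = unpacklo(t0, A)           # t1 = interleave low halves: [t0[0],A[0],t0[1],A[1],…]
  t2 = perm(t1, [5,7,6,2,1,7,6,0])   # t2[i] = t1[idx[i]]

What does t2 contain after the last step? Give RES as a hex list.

  t0: 61 18 8d b1 60 8f 20 90
  t1: 61 61 18 8d 8d 60 b1 20
  t2: 60 20 b1 18 61 20 b1 61

RES = [ 0x60  0x20  0xb1  0x18  0x61  0x20  0xb1  0x61 ]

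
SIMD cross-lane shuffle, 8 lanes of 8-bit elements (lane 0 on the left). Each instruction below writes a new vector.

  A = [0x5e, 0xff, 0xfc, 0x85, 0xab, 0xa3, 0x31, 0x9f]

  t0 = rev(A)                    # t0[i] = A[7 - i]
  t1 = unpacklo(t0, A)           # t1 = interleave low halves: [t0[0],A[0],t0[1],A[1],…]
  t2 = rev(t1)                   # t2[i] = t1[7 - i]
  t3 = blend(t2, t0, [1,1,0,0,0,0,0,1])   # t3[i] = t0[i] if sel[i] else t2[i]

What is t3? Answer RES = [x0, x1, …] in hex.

RES = [ 0x9f  0x31  0xfc  0xa3  0xff  0x31  0x5e  0x5e ]

t0 = [0x9f, 0x31, 0xa3, 0xab, 0x85, 0xfc, 0xff, 0x5e]
t1 = [0x9f, 0x5e, 0x31, 0xff, 0xa3, 0xfc, 0xab, 0x85]
t2 = [0x85, 0xab, 0xfc, 0xa3, 0xff, 0x31, 0x5e, 0x9f]
t3 = [0x9f, 0x31, 0xfc, 0xa3, 0xff, 0x31, 0x5e, 0x5e]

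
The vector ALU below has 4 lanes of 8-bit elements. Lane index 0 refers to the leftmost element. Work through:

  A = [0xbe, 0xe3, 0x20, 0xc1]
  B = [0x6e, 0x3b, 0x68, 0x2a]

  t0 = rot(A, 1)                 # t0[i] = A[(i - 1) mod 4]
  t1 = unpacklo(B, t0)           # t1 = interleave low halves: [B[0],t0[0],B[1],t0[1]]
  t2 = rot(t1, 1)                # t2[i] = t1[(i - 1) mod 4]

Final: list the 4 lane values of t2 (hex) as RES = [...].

t0 = [0xc1, 0xbe, 0xe3, 0x20]
t1 = [0x6e, 0xc1, 0x3b, 0xbe]
t2 = [0xbe, 0x6e, 0xc1, 0x3b]

RES = [0xbe, 0x6e, 0xc1, 0x3b]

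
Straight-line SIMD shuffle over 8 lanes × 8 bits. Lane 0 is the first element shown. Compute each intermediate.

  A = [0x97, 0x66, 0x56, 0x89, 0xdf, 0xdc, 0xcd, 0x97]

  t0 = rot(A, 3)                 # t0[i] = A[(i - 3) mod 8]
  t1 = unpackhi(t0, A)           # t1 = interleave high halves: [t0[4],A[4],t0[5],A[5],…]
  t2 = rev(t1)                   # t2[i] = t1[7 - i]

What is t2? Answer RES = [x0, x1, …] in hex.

→ t0 |dc|cd|97|97|66|56|89|df|
→ t1 |66|df|56|dc|89|cd|df|97|
→ t2 |97|df|cd|89|dc|56|df|66|

RES = [0x97, 0xdf, 0xcd, 0x89, 0xdc, 0x56, 0xdf, 0x66]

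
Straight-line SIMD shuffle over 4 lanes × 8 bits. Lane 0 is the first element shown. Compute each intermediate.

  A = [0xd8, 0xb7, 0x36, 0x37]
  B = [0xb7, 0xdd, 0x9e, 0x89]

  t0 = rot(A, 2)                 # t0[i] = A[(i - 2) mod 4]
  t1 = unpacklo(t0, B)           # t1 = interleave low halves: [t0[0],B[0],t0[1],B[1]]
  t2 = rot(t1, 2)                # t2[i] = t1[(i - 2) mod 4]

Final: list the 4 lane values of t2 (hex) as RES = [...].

  t0: 36 37 d8 b7
  t1: 36 b7 37 dd
  t2: 37 dd 36 b7

RES = [ 0x37  0xdd  0x36  0xb7 ]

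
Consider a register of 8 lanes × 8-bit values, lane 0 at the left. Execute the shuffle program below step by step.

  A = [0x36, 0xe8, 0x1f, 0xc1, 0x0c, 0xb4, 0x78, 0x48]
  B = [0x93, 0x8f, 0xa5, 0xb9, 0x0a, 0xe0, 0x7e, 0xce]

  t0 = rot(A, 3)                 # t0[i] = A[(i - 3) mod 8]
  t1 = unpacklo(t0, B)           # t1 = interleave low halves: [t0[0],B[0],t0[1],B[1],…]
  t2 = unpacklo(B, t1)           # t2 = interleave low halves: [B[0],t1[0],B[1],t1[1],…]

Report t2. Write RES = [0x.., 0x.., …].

→ t0 |b4|78|48|36|e8|1f|c1|0c|
→ t1 |b4|93|78|8f|48|a5|36|b9|
→ t2 |93|b4|8f|93|a5|78|b9|8f|

RES = [0x93, 0xb4, 0x8f, 0x93, 0xa5, 0x78, 0xb9, 0x8f]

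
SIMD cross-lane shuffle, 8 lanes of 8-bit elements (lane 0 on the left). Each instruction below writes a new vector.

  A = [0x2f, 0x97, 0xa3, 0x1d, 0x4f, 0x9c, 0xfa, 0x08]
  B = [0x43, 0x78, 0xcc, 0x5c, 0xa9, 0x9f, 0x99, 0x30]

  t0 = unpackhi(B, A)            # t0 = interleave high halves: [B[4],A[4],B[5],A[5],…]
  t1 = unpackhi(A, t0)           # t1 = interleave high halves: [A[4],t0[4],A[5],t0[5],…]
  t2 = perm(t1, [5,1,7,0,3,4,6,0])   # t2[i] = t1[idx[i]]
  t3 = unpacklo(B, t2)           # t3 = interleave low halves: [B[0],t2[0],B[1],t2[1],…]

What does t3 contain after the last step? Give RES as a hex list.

RES = [ 0x43  0x30  0x78  0x99  0xcc  0x08  0x5c  0x4f ]

→ t0 |a9|4f|9f|9c|99|fa|30|08|
→ t1 |4f|99|9c|fa|fa|30|08|08|
→ t2 |30|99|08|4f|fa|fa|08|4f|
→ t3 |43|30|78|99|cc|08|5c|4f|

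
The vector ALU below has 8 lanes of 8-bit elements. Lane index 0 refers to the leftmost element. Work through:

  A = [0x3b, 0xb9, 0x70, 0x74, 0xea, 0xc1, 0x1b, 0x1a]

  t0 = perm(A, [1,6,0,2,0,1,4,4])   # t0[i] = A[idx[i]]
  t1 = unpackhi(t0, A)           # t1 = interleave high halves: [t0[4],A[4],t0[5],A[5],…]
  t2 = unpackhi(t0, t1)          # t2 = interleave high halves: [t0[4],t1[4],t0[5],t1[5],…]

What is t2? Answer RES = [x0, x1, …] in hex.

→ t0 |b9|1b|3b|70|3b|b9|ea|ea|
→ t1 |3b|ea|b9|c1|ea|1b|ea|1a|
→ t2 |3b|ea|b9|1b|ea|ea|ea|1a|

RES = [0x3b, 0xea, 0xb9, 0x1b, 0xea, 0xea, 0xea, 0x1a]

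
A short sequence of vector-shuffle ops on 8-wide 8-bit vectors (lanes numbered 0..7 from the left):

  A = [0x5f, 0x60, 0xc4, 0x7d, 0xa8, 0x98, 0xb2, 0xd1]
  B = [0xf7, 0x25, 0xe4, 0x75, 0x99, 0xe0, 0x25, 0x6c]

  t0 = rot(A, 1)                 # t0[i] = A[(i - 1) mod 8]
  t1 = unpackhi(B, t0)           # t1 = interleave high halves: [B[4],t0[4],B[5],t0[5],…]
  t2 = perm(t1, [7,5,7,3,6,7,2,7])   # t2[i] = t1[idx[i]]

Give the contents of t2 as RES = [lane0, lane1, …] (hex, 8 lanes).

t0 = [0xd1, 0x5f, 0x60, 0xc4, 0x7d, 0xa8, 0x98, 0xb2]
t1 = [0x99, 0x7d, 0xe0, 0xa8, 0x25, 0x98, 0x6c, 0xb2]
t2 = [0xb2, 0x98, 0xb2, 0xa8, 0x6c, 0xb2, 0xe0, 0xb2]

RES = [ 0xb2  0x98  0xb2  0xa8  0x6c  0xb2  0xe0  0xb2 ]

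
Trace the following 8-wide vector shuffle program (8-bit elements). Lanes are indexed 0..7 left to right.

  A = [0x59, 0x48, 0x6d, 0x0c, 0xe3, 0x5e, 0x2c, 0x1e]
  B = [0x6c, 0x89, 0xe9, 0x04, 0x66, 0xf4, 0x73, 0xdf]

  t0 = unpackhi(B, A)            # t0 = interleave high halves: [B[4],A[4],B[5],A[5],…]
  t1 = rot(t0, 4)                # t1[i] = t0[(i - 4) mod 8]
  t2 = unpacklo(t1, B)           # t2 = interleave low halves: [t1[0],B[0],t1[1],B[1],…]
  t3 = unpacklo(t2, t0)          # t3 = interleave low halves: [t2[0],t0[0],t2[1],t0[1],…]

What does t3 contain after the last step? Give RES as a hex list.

RES = [ 0x73  0x66  0x6c  0xe3  0x2c  0xf4  0x89  0x5e ]

  t0: 66 e3 f4 5e 73 2c df 1e
  t1: 73 2c df 1e 66 e3 f4 5e
  t2: 73 6c 2c 89 df e9 1e 04
  t3: 73 66 6c e3 2c f4 89 5e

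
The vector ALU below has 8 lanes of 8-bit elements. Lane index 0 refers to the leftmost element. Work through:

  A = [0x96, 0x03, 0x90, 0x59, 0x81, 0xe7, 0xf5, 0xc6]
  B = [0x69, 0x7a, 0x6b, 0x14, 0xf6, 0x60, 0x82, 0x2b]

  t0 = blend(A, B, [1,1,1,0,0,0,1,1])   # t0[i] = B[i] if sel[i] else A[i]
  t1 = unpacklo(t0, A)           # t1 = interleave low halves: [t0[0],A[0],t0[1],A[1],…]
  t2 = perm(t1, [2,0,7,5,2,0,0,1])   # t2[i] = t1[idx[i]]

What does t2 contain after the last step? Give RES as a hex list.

RES = [ 0x7a  0x69  0x59  0x90  0x7a  0x69  0x69  0x96 ]

→ t0 |69|7a|6b|59|81|e7|82|2b|
→ t1 |69|96|7a|03|6b|90|59|59|
→ t2 |7a|69|59|90|7a|69|69|96|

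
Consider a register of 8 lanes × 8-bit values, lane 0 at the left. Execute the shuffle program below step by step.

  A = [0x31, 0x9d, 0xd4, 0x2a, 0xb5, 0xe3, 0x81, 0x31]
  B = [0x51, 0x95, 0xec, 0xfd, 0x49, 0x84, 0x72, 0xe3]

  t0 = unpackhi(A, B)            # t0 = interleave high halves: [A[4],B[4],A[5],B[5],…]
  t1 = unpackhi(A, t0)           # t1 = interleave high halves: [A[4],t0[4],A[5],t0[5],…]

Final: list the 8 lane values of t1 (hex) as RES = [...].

  t0: b5 49 e3 84 81 72 31 e3
  t1: b5 81 e3 72 81 31 31 e3

RES = [0xb5, 0x81, 0xe3, 0x72, 0x81, 0x31, 0x31, 0xe3]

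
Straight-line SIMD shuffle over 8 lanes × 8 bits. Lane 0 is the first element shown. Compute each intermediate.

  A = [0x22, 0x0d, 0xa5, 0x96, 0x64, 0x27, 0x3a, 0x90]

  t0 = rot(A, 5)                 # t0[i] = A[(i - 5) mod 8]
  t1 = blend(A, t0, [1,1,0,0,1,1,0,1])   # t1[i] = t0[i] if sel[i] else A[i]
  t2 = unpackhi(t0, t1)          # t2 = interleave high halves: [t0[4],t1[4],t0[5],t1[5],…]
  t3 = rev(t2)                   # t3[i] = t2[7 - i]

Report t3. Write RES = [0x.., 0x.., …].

t0 = [0x96, 0x64, 0x27, 0x3a, 0x90, 0x22, 0x0d, 0xa5]
t1 = [0x96, 0x64, 0xa5, 0x96, 0x90, 0x22, 0x3a, 0xa5]
t2 = [0x90, 0x90, 0x22, 0x22, 0x0d, 0x3a, 0xa5, 0xa5]
t3 = [0xa5, 0xa5, 0x3a, 0x0d, 0x22, 0x22, 0x90, 0x90]

RES = [ 0xa5  0xa5  0x3a  0x0d  0x22  0x22  0x90  0x90 ]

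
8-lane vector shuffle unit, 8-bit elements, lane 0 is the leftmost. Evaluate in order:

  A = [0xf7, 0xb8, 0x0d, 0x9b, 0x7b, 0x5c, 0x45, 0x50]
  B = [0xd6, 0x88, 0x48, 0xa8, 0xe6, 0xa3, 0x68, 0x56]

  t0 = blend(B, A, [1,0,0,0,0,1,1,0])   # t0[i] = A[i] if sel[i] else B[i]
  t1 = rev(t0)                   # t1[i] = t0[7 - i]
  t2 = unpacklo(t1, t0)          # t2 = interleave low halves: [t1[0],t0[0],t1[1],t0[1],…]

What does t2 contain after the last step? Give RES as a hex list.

RES = [ 0x56  0xf7  0x45  0x88  0x5c  0x48  0xe6  0xa8 ]

→ t0 |f7|88|48|a8|e6|5c|45|56|
→ t1 |56|45|5c|e6|a8|48|88|f7|
→ t2 |56|f7|45|88|5c|48|e6|a8|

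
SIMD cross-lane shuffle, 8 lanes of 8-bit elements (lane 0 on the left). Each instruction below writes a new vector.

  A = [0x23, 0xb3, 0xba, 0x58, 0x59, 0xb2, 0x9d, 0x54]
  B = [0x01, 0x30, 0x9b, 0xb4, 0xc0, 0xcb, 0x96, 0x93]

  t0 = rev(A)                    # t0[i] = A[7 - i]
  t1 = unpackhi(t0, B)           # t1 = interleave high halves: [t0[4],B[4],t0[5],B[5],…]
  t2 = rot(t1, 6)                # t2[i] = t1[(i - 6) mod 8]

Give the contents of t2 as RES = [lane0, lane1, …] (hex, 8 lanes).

RES = [0xba, 0xcb, 0xb3, 0x96, 0x23, 0x93, 0x58, 0xc0]

  t0: 54 9d b2 59 58 ba b3 23
  t1: 58 c0 ba cb b3 96 23 93
  t2: ba cb b3 96 23 93 58 c0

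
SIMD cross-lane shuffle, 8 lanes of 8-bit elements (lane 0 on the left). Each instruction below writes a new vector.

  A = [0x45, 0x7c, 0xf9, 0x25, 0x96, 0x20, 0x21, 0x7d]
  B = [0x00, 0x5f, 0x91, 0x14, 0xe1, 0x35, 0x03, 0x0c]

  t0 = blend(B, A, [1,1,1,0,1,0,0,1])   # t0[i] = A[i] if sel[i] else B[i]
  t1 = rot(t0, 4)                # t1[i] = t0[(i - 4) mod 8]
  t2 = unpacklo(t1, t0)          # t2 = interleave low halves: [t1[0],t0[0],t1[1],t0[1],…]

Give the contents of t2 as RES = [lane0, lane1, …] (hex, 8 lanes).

  t0: 45 7c f9 14 96 35 03 7d
  t1: 96 35 03 7d 45 7c f9 14
  t2: 96 45 35 7c 03 f9 7d 14

RES = [ 0x96  0x45  0x35  0x7c  0x03  0xf9  0x7d  0x14 ]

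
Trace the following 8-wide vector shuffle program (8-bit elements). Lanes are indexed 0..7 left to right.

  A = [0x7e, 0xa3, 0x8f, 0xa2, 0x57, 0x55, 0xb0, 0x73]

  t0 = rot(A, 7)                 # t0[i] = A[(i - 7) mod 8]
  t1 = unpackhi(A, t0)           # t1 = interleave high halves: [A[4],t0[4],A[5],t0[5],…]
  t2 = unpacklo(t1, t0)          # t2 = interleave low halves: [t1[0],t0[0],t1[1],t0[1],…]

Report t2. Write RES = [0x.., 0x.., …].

RES = [0x57, 0xa3, 0x55, 0x8f, 0x55, 0xa2, 0xb0, 0x57]

→ t0 |a3|8f|a2|57|55|b0|73|7e|
→ t1 |57|55|55|b0|b0|73|73|7e|
→ t2 |57|a3|55|8f|55|a2|b0|57|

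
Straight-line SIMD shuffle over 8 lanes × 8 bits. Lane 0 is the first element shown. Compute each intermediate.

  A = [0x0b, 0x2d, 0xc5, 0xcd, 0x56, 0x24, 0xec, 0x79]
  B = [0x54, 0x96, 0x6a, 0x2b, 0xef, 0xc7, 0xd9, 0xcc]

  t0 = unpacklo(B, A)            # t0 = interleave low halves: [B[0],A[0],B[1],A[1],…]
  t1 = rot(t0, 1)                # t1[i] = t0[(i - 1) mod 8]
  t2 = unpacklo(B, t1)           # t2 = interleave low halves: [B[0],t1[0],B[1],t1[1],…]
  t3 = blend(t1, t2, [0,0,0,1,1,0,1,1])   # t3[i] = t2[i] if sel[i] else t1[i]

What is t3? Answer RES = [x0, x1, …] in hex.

RES = [ 0xcd  0x54  0x0b  0x54  0x6a  0x6a  0x2b  0x96 ]

t0 = [0x54, 0x0b, 0x96, 0x2d, 0x6a, 0xc5, 0x2b, 0xcd]
t1 = [0xcd, 0x54, 0x0b, 0x96, 0x2d, 0x6a, 0xc5, 0x2b]
t2 = [0x54, 0xcd, 0x96, 0x54, 0x6a, 0x0b, 0x2b, 0x96]
t3 = [0xcd, 0x54, 0x0b, 0x54, 0x6a, 0x6a, 0x2b, 0x96]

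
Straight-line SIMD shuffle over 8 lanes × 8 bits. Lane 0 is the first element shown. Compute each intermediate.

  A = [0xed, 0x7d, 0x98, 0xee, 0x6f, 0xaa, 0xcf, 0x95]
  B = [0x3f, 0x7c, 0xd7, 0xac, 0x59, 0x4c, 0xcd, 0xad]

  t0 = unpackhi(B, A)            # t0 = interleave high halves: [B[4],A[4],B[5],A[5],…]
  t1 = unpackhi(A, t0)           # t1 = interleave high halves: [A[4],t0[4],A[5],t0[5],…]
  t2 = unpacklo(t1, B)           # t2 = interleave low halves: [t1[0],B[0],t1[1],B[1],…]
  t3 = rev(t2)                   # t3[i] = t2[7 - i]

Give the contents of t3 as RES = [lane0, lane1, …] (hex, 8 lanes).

→ t0 |59|6f|4c|aa|cd|cf|ad|95|
→ t1 |6f|cd|aa|cf|cf|ad|95|95|
→ t2 |6f|3f|cd|7c|aa|d7|cf|ac|
→ t3 |ac|cf|d7|aa|7c|cd|3f|6f|

RES = [0xac, 0xcf, 0xd7, 0xaa, 0x7c, 0xcd, 0x3f, 0x6f]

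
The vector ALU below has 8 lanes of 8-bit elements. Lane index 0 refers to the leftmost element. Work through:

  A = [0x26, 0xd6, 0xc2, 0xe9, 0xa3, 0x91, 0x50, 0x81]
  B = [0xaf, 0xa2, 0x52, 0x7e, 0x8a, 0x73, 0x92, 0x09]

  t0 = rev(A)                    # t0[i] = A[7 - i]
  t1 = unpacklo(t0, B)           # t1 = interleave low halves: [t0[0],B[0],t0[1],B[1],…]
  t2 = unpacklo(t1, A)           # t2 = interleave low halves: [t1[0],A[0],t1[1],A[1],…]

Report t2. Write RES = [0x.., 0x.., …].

→ t0 |81|50|91|a3|e9|c2|d6|26|
→ t1 |81|af|50|a2|91|52|a3|7e|
→ t2 |81|26|af|d6|50|c2|a2|e9|

RES = [0x81, 0x26, 0xaf, 0xd6, 0x50, 0xc2, 0xa2, 0xe9]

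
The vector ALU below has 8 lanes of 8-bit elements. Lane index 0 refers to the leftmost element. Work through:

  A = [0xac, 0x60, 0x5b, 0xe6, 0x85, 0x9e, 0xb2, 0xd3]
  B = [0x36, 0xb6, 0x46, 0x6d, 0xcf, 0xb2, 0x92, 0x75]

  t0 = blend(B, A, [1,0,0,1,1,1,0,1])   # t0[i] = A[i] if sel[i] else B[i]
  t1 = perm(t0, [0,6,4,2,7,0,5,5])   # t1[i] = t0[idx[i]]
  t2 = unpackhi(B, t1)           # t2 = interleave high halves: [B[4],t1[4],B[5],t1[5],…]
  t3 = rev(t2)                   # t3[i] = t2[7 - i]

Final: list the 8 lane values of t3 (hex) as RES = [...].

RES = [ 0x9e  0x75  0x9e  0x92  0xac  0xb2  0xd3  0xcf ]

→ t0 |ac|b6|46|e6|85|9e|92|d3|
→ t1 |ac|92|85|46|d3|ac|9e|9e|
→ t2 |cf|d3|b2|ac|92|9e|75|9e|
→ t3 |9e|75|9e|92|ac|b2|d3|cf|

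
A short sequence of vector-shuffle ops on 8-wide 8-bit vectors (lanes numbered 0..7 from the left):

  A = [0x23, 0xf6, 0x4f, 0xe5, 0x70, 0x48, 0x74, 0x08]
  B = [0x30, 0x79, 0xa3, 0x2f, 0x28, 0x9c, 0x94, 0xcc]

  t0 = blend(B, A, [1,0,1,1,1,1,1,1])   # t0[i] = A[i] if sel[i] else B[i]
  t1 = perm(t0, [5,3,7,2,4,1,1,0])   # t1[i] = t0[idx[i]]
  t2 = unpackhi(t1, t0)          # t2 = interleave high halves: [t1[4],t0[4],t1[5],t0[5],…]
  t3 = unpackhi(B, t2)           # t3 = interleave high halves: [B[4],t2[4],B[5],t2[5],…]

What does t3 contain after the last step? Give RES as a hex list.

RES = [ 0x28  0x79  0x9c  0x74  0x94  0x23  0xcc  0x08 ]

t0 = [0x23, 0x79, 0x4f, 0xe5, 0x70, 0x48, 0x74, 0x08]
t1 = [0x48, 0xe5, 0x08, 0x4f, 0x70, 0x79, 0x79, 0x23]
t2 = [0x70, 0x70, 0x79, 0x48, 0x79, 0x74, 0x23, 0x08]
t3 = [0x28, 0x79, 0x9c, 0x74, 0x94, 0x23, 0xcc, 0x08]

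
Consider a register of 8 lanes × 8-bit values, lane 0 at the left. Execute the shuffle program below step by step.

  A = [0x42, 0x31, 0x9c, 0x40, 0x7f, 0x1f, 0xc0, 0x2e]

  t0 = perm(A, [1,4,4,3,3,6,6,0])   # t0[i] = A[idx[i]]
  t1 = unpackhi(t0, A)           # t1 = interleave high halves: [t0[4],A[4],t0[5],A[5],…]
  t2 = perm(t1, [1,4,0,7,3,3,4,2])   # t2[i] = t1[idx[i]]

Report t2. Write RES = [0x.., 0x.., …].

RES = [0x7f, 0xc0, 0x40, 0x2e, 0x1f, 0x1f, 0xc0, 0xc0]

→ t0 |31|7f|7f|40|40|c0|c0|42|
→ t1 |40|7f|c0|1f|c0|c0|42|2e|
→ t2 |7f|c0|40|2e|1f|1f|c0|c0|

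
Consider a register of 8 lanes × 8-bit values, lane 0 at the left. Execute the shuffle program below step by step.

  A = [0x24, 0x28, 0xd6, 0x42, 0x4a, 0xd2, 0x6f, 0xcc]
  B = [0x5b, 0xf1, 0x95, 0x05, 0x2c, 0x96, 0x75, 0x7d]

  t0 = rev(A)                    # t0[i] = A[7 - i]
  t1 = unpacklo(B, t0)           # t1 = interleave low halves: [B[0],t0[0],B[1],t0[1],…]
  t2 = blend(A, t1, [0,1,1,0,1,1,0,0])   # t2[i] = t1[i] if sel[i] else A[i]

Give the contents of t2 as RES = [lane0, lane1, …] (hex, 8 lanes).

t0 = [0xcc, 0x6f, 0xd2, 0x4a, 0x42, 0xd6, 0x28, 0x24]
t1 = [0x5b, 0xcc, 0xf1, 0x6f, 0x95, 0xd2, 0x05, 0x4a]
t2 = [0x24, 0xcc, 0xf1, 0x42, 0x95, 0xd2, 0x6f, 0xcc]

RES = [0x24, 0xcc, 0xf1, 0x42, 0x95, 0xd2, 0x6f, 0xcc]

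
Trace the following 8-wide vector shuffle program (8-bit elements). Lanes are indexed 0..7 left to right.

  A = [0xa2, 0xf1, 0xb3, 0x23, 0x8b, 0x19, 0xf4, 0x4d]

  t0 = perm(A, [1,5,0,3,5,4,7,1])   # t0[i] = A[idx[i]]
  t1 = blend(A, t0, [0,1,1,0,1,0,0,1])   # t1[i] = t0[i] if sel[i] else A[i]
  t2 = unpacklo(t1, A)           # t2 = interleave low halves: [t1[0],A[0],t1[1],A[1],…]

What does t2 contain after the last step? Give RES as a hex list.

t0 = [0xf1, 0x19, 0xa2, 0x23, 0x19, 0x8b, 0x4d, 0xf1]
t1 = [0xa2, 0x19, 0xa2, 0x23, 0x19, 0x19, 0xf4, 0xf1]
t2 = [0xa2, 0xa2, 0x19, 0xf1, 0xa2, 0xb3, 0x23, 0x23]

RES = [0xa2, 0xa2, 0x19, 0xf1, 0xa2, 0xb3, 0x23, 0x23]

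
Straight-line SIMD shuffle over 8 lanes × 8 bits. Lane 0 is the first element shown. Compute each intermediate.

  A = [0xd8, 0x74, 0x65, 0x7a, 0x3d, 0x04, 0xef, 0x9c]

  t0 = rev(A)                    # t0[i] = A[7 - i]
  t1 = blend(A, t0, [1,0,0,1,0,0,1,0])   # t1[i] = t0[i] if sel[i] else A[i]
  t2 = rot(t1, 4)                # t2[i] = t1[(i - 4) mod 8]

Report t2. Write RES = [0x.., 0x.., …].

RES = [0x3d, 0x04, 0x74, 0x9c, 0x9c, 0x74, 0x65, 0x3d]

t0 = [0x9c, 0xef, 0x04, 0x3d, 0x7a, 0x65, 0x74, 0xd8]
t1 = [0x9c, 0x74, 0x65, 0x3d, 0x3d, 0x04, 0x74, 0x9c]
t2 = [0x3d, 0x04, 0x74, 0x9c, 0x9c, 0x74, 0x65, 0x3d]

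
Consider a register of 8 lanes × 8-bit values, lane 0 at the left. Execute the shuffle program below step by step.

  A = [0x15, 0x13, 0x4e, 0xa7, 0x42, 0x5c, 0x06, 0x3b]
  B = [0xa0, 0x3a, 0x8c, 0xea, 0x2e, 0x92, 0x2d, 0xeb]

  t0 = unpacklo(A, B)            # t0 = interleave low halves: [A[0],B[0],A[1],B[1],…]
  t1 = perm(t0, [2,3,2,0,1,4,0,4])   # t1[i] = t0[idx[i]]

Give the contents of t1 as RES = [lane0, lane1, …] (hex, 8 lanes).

  t0: 15 a0 13 3a 4e 8c a7 ea
  t1: 13 3a 13 15 a0 4e 15 4e

RES = [0x13, 0x3a, 0x13, 0x15, 0xa0, 0x4e, 0x15, 0x4e]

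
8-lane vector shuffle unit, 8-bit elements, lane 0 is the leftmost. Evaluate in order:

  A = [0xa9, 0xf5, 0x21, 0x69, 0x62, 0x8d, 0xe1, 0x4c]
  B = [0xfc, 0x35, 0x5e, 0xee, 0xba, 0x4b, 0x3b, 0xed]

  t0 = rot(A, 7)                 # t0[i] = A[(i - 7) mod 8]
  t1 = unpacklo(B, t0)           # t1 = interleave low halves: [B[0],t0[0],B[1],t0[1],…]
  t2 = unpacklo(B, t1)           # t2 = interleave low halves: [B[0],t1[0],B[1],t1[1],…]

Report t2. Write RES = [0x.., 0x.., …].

  t0: f5 21 69 62 8d e1 4c a9
  t1: fc f5 35 21 5e 69 ee 62
  t2: fc fc 35 f5 5e 35 ee 21

RES = [0xfc, 0xfc, 0x35, 0xf5, 0x5e, 0x35, 0xee, 0x21]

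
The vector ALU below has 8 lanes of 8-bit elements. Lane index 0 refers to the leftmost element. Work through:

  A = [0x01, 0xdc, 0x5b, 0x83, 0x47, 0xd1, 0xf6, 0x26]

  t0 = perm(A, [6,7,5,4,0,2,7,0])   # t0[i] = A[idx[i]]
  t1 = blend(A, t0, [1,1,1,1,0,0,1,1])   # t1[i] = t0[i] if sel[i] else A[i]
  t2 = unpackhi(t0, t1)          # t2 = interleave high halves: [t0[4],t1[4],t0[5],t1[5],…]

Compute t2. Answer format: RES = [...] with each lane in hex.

RES = [0x01, 0x47, 0x5b, 0xd1, 0x26, 0x26, 0x01, 0x01]

t0 = [0xf6, 0x26, 0xd1, 0x47, 0x01, 0x5b, 0x26, 0x01]
t1 = [0xf6, 0x26, 0xd1, 0x47, 0x47, 0xd1, 0x26, 0x01]
t2 = [0x01, 0x47, 0x5b, 0xd1, 0x26, 0x26, 0x01, 0x01]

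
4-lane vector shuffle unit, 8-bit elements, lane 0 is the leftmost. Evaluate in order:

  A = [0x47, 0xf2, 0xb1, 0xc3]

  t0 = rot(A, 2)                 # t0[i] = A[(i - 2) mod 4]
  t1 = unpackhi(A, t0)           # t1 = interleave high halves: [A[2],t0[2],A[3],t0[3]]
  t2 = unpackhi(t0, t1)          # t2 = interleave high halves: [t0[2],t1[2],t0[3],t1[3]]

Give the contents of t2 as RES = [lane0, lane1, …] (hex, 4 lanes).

RES = [0x47, 0xc3, 0xf2, 0xf2]

→ t0 |b1|c3|47|f2|
→ t1 |b1|47|c3|f2|
→ t2 |47|c3|f2|f2|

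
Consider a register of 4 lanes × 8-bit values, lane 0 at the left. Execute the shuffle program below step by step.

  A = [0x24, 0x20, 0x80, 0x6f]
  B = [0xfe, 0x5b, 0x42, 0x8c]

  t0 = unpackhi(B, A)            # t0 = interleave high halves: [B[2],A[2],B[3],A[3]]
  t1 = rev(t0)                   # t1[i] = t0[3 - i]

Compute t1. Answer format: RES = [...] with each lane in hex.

t0 = [0x42, 0x80, 0x8c, 0x6f]
t1 = [0x6f, 0x8c, 0x80, 0x42]

RES = [0x6f, 0x8c, 0x80, 0x42]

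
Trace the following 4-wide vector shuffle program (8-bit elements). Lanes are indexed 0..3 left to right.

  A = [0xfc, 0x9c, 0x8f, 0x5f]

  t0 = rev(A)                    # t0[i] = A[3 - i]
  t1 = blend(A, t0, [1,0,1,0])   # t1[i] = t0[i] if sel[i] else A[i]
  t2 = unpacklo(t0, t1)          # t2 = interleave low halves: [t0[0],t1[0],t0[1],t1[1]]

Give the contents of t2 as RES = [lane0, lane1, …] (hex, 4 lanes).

t0 = [0x5f, 0x8f, 0x9c, 0xfc]
t1 = [0x5f, 0x9c, 0x9c, 0x5f]
t2 = [0x5f, 0x5f, 0x8f, 0x9c]

RES = [0x5f, 0x5f, 0x8f, 0x9c]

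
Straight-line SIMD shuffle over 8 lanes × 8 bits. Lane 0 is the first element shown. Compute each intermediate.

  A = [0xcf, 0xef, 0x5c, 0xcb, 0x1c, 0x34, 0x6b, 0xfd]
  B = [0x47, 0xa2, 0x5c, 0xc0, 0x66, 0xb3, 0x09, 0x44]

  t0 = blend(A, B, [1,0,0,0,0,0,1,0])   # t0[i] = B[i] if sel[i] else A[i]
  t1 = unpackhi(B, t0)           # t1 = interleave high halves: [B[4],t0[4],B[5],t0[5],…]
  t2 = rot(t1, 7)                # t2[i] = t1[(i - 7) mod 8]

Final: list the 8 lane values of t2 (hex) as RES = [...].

RES = [0x1c, 0xb3, 0x34, 0x09, 0x09, 0x44, 0xfd, 0x66]

t0 = [0x47, 0xef, 0x5c, 0xcb, 0x1c, 0x34, 0x09, 0xfd]
t1 = [0x66, 0x1c, 0xb3, 0x34, 0x09, 0x09, 0x44, 0xfd]
t2 = [0x1c, 0xb3, 0x34, 0x09, 0x09, 0x44, 0xfd, 0x66]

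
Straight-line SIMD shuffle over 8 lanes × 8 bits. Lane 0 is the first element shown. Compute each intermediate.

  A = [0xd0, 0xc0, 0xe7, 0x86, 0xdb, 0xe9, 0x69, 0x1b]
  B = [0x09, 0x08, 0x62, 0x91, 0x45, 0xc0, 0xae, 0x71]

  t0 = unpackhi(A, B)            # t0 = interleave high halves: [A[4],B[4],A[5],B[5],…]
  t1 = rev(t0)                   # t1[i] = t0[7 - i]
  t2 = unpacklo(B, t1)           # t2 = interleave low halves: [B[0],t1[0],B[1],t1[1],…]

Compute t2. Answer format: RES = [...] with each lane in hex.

→ t0 |db|45|e9|c0|69|ae|1b|71|
→ t1 |71|1b|ae|69|c0|e9|45|db|
→ t2 |09|71|08|1b|62|ae|91|69|

RES = [ 0x09  0x71  0x08  0x1b  0x62  0xae  0x91  0x69 ]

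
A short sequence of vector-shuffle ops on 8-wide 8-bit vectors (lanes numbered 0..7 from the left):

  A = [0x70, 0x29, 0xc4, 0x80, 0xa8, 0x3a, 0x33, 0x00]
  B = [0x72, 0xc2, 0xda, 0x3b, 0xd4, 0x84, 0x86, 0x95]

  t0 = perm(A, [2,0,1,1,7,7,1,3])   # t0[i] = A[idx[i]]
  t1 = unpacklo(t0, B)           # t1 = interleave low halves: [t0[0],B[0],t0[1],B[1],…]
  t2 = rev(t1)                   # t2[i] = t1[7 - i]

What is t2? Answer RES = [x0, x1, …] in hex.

RES = [0x3b, 0x29, 0xda, 0x29, 0xc2, 0x70, 0x72, 0xc4]

t0 = [0xc4, 0x70, 0x29, 0x29, 0x00, 0x00, 0x29, 0x80]
t1 = [0xc4, 0x72, 0x70, 0xc2, 0x29, 0xda, 0x29, 0x3b]
t2 = [0x3b, 0x29, 0xda, 0x29, 0xc2, 0x70, 0x72, 0xc4]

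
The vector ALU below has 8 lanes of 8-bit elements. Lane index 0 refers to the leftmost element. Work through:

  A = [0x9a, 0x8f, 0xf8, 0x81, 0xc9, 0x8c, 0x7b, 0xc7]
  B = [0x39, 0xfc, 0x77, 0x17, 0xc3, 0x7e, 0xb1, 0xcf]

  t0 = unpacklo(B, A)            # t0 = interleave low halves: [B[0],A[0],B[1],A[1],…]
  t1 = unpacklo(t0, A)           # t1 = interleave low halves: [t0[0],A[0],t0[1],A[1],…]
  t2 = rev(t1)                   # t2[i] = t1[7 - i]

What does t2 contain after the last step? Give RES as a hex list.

RES = [0x81, 0x8f, 0xf8, 0xfc, 0x8f, 0x9a, 0x9a, 0x39]

→ t0 |39|9a|fc|8f|77|f8|17|81|
→ t1 |39|9a|9a|8f|fc|f8|8f|81|
→ t2 |81|8f|f8|fc|8f|9a|9a|39|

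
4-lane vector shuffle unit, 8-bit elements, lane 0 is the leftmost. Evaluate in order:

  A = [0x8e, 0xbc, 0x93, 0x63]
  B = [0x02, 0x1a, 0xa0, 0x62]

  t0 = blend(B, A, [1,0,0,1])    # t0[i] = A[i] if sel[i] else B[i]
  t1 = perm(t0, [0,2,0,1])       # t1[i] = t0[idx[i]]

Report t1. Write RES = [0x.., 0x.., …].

→ t0 |8e|1a|a0|63|
→ t1 |8e|a0|8e|1a|

RES = [0x8e, 0xa0, 0x8e, 0x1a]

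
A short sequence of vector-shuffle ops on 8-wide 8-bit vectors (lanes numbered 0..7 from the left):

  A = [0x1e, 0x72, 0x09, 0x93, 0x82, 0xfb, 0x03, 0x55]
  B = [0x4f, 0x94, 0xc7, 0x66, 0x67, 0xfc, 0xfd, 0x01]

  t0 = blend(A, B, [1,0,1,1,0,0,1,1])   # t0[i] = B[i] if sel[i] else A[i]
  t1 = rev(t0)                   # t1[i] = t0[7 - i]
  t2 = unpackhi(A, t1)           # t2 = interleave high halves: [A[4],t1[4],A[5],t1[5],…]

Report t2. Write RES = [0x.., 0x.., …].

RES = [0x82, 0x66, 0xfb, 0xc7, 0x03, 0x72, 0x55, 0x4f]

→ t0 |4f|72|c7|66|82|fb|fd|01|
→ t1 |01|fd|fb|82|66|c7|72|4f|
→ t2 |82|66|fb|c7|03|72|55|4f|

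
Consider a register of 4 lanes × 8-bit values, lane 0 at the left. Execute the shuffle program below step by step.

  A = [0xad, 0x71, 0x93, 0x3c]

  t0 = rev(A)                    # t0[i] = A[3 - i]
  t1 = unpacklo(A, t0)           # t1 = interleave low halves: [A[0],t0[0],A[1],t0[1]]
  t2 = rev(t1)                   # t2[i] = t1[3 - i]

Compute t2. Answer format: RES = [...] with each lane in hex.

RES = [ 0x93  0x71  0x3c  0xad ]

t0 = [0x3c, 0x93, 0x71, 0xad]
t1 = [0xad, 0x3c, 0x71, 0x93]
t2 = [0x93, 0x71, 0x3c, 0xad]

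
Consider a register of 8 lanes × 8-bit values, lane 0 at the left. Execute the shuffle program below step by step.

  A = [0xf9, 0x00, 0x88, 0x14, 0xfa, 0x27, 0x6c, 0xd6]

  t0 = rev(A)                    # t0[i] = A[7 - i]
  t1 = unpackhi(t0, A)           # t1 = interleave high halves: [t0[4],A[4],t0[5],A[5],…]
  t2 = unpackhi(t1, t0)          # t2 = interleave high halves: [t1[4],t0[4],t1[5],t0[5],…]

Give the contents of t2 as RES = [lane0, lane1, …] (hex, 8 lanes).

RES = [0x00, 0x14, 0x6c, 0x88, 0xf9, 0x00, 0xd6, 0xf9]

  t0: d6 6c 27 fa 14 88 00 f9
  t1: 14 fa 88 27 00 6c f9 d6
  t2: 00 14 6c 88 f9 00 d6 f9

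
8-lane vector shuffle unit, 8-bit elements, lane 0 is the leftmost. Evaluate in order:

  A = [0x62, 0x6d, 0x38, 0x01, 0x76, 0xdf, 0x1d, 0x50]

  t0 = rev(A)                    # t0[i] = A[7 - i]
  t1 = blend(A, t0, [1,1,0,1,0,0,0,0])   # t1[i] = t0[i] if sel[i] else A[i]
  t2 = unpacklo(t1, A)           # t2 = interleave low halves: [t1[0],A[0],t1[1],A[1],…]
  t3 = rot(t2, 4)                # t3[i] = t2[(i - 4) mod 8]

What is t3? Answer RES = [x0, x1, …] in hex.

→ t0 |50|1d|df|76|01|38|6d|62|
→ t1 |50|1d|38|76|76|df|1d|50|
→ t2 |50|62|1d|6d|38|38|76|01|
→ t3 |38|38|76|01|50|62|1d|6d|

RES = [ 0x38  0x38  0x76  0x01  0x50  0x62  0x1d  0x6d ]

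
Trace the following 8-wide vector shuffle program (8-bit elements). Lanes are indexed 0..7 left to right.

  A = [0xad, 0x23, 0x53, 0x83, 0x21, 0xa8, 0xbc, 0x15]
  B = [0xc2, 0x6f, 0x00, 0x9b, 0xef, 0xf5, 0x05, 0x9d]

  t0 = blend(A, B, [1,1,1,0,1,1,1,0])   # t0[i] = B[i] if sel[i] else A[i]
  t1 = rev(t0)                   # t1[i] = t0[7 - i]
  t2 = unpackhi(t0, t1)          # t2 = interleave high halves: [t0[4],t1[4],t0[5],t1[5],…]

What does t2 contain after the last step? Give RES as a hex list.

RES = [ 0xef  0x83  0xf5  0x00  0x05  0x6f  0x15  0xc2 ]

→ t0 |c2|6f|00|83|ef|f5|05|15|
→ t1 |15|05|f5|ef|83|00|6f|c2|
→ t2 |ef|83|f5|00|05|6f|15|c2|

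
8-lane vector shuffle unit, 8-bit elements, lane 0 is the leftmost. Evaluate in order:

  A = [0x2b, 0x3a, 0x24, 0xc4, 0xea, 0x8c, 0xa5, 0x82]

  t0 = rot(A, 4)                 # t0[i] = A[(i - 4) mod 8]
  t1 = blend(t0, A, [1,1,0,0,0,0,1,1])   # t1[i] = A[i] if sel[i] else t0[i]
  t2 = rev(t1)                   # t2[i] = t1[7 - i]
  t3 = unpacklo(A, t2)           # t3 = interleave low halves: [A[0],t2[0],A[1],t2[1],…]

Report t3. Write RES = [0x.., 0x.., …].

RES = [0x2b, 0x82, 0x3a, 0xa5, 0x24, 0x3a, 0xc4, 0x2b]

→ t0 |ea|8c|a5|82|2b|3a|24|c4|
→ t1 |2b|3a|a5|82|2b|3a|a5|82|
→ t2 |82|a5|3a|2b|82|a5|3a|2b|
→ t3 |2b|82|3a|a5|24|3a|c4|2b|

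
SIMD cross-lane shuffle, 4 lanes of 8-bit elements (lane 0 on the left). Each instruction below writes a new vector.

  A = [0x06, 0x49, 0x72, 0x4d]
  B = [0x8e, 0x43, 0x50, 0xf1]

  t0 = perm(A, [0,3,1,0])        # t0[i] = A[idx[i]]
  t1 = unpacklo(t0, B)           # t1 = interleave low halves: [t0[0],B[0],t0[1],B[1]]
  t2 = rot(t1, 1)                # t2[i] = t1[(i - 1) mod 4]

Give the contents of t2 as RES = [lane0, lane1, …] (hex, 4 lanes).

RES = [ 0x43  0x06  0x8e  0x4d ]

  t0: 06 4d 49 06
  t1: 06 8e 4d 43
  t2: 43 06 8e 4d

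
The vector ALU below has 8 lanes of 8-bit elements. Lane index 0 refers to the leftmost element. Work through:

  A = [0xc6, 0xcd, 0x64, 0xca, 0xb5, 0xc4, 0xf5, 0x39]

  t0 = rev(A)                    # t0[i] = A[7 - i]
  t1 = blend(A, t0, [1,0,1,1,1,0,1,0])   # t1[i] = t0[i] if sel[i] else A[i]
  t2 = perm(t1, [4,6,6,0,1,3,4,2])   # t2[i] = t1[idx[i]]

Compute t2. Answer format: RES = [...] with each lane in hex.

RES = [ 0xca  0xcd  0xcd  0x39  0xcd  0xb5  0xca  0xc4 ]

→ t0 |39|f5|c4|b5|ca|64|cd|c6|
→ t1 |39|cd|c4|b5|ca|c4|cd|39|
→ t2 |ca|cd|cd|39|cd|b5|ca|c4|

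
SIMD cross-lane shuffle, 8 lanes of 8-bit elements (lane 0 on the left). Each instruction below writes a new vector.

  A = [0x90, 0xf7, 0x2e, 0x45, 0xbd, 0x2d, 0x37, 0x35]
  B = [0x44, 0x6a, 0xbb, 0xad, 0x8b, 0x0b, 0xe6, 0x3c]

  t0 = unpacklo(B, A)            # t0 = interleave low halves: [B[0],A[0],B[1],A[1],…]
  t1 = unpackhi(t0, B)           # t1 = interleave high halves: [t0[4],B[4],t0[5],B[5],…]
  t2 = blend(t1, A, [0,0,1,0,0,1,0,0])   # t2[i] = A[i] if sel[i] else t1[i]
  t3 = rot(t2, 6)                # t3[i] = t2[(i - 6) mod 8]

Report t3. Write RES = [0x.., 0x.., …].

  t0: 44 90 6a f7 bb 2e ad 45
  t1: bb 8b 2e 0b ad e6 45 3c
  t2: bb 8b 2e 0b ad 2d 45 3c
  t3: 2e 0b ad 2d 45 3c bb 8b

RES = [ 0x2e  0x0b  0xad  0x2d  0x45  0x3c  0xbb  0x8b ]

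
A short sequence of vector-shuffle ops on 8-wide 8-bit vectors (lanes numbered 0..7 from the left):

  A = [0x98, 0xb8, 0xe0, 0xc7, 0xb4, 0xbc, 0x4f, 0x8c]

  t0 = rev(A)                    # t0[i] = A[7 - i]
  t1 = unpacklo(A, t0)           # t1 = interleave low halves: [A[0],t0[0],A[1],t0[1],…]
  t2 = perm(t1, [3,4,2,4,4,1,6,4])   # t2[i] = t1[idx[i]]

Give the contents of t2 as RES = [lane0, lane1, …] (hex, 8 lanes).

→ t0 |8c|4f|bc|b4|c7|e0|b8|98|
→ t1 |98|8c|b8|4f|e0|bc|c7|b4|
→ t2 |4f|e0|b8|e0|e0|8c|c7|e0|

RES = [0x4f, 0xe0, 0xb8, 0xe0, 0xe0, 0x8c, 0xc7, 0xe0]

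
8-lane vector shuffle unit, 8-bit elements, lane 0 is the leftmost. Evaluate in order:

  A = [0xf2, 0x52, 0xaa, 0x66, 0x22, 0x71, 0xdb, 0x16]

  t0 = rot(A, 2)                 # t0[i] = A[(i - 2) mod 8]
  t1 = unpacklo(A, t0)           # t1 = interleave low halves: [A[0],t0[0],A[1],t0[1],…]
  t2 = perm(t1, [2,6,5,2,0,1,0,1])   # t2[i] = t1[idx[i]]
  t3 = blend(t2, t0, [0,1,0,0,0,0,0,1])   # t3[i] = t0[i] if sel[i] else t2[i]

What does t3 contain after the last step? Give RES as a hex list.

→ t0 |db|16|f2|52|aa|66|22|71|
→ t1 |f2|db|52|16|aa|f2|66|52|
→ t2 |52|66|f2|52|f2|db|f2|db|
→ t3 |52|16|f2|52|f2|db|f2|71|

RES = [ 0x52  0x16  0xf2  0x52  0xf2  0xdb  0xf2  0x71 ]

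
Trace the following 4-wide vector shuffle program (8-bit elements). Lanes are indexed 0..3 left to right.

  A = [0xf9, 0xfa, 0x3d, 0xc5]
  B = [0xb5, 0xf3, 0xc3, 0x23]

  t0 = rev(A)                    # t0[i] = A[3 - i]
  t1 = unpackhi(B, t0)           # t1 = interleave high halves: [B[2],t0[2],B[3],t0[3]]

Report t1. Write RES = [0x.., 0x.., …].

  t0: c5 3d fa f9
  t1: c3 fa 23 f9

RES = [ 0xc3  0xfa  0x23  0xf9 ]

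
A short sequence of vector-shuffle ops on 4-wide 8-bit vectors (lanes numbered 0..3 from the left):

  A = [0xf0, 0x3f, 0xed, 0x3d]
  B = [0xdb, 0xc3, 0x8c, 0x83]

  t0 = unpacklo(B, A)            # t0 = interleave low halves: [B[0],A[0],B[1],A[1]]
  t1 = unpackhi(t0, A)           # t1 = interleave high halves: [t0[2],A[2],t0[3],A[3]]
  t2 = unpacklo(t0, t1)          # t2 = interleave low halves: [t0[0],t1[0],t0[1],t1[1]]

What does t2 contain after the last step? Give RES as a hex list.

  t0: db f0 c3 3f
  t1: c3 ed 3f 3d
  t2: db c3 f0 ed

RES = [ 0xdb  0xc3  0xf0  0xed ]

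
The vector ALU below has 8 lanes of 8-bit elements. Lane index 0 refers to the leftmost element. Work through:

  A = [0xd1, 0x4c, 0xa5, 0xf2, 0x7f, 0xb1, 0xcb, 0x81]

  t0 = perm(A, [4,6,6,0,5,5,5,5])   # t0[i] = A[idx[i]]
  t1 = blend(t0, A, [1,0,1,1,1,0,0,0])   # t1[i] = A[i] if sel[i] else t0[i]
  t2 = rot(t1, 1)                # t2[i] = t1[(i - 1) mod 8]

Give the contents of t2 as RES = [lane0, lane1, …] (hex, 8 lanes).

RES = [ 0xb1  0xd1  0xcb  0xa5  0xf2  0x7f  0xb1  0xb1 ]

  t0: 7f cb cb d1 b1 b1 b1 b1
  t1: d1 cb a5 f2 7f b1 b1 b1
  t2: b1 d1 cb a5 f2 7f b1 b1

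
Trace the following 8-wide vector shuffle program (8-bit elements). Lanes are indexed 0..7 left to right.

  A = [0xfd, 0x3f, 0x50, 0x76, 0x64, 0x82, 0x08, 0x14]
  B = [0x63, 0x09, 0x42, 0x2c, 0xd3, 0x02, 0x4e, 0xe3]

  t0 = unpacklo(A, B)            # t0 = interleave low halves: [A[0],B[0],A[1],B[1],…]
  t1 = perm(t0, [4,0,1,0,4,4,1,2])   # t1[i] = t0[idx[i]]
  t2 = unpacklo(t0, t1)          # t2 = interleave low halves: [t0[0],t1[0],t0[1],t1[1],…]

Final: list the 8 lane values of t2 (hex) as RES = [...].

RES = [ 0xfd  0x50  0x63  0xfd  0x3f  0x63  0x09  0xfd ]

t0 = [0xfd, 0x63, 0x3f, 0x09, 0x50, 0x42, 0x76, 0x2c]
t1 = [0x50, 0xfd, 0x63, 0xfd, 0x50, 0x50, 0x63, 0x3f]
t2 = [0xfd, 0x50, 0x63, 0xfd, 0x3f, 0x63, 0x09, 0xfd]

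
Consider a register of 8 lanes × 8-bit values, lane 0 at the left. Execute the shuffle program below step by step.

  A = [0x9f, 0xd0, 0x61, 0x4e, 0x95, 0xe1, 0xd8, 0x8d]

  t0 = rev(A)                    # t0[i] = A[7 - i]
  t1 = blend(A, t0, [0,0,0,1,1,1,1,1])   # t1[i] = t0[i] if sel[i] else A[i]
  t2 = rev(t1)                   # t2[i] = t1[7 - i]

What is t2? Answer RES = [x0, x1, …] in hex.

  t0: 8d d8 e1 95 4e 61 d0 9f
  t1: 9f d0 61 95 4e 61 d0 9f
  t2: 9f d0 61 4e 95 61 d0 9f

RES = [0x9f, 0xd0, 0x61, 0x4e, 0x95, 0x61, 0xd0, 0x9f]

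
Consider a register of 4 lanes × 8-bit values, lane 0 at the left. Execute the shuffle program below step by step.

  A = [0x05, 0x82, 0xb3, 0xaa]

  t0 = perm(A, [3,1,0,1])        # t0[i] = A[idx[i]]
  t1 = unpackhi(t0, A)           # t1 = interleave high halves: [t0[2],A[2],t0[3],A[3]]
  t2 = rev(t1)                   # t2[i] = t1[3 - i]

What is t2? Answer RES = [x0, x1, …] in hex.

RES = [ 0xaa  0x82  0xb3  0x05 ]

→ t0 |aa|82|05|82|
→ t1 |05|b3|82|aa|
→ t2 |aa|82|b3|05|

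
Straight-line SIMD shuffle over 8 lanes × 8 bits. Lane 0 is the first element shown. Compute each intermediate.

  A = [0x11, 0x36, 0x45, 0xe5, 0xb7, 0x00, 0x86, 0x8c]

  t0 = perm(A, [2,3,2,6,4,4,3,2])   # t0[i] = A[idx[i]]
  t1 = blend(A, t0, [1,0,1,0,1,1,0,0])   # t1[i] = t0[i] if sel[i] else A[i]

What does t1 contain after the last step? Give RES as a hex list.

→ t0 |45|e5|45|86|b7|b7|e5|45|
→ t1 |45|36|45|e5|b7|b7|86|8c|

RES = [ 0x45  0x36  0x45  0xe5  0xb7  0xb7  0x86  0x8c ]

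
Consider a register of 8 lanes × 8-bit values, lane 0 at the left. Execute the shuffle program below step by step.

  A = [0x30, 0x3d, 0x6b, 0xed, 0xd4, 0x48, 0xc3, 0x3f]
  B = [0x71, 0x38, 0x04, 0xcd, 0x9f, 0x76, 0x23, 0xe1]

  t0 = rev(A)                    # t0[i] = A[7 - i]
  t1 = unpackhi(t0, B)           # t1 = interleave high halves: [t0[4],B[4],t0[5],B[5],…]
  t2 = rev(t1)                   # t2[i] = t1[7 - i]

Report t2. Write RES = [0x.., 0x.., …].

RES = [ 0xe1  0x30  0x23  0x3d  0x76  0x6b  0x9f  0xed ]

t0 = [0x3f, 0xc3, 0x48, 0xd4, 0xed, 0x6b, 0x3d, 0x30]
t1 = [0xed, 0x9f, 0x6b, 0x76, 0x3d, 0x23, 0x30, 0xe1]
t2 = [0xe1, 0x30, 0x23, 0x3d, 0x76, 0x6b, 0x9f, 0xed]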